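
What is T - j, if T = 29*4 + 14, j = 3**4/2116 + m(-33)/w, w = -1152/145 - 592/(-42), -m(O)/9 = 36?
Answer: 904723069/4953556 ≈ 182.64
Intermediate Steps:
m(O) = -324 (m(O) = -9*36 = -324)
w = 18728/3045 (w = -1152*1/145 - 592*(-1/42) = -1152/145 + 296/21 = 18728/3045 ≈ 6.1504)
j = -260760789/4953556 (j = 3**4/2116 - 324/18728/3045 = 81*(1/2116) - 324*3045/18728 = 81/2116 - 246645/4682 = -260760789/4953556 ≈ -52.641)
T = 130 (T = 116 + 14 = 130)
T - j = 130 - 1*(-260760789/4953556) = 130 + 260760789/4953556 = 904723069/4953556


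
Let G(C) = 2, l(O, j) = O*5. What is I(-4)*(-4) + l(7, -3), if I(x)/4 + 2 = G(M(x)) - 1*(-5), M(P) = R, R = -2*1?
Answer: -45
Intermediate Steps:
R = -2
l(O, j) = 5*O
M(P) = -2
I(x) = 20 (I(x) = -8 + 4*(2 - 1*(-5)) = -8 + 4*(2 + 5) = -8 + 4*7 = -8 + 28 = 20)
I(-4)*(-4) + l(7, -3) = 20*(-4) + 5*7 = -80 + 35 = -45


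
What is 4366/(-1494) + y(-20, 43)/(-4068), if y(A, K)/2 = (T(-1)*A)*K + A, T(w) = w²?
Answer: -23351/9379 ≈ -2.4897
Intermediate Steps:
y(A, K) = 2*A + 2*A*K (y(A, K) = 2*(((-1)²*A)*K + A) = 2*((1*A)*K + A) = 2*(A*K + A) = 2*(A + A*K) = 2*A + 2*A*K)
4366/(-1494) + y(-20, 43)/(-4068) = 4366/(-1494) + (2*(-20)*(1 + 43))/(-4068) = 4366*(-1/1494) + (2*(-20)*44)*(-1/4068) = -2183/747 - 1760*(-1/4068) = -2183/747 + 440/1017 = -23351/9379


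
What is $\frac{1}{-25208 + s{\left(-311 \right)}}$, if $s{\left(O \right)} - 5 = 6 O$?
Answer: $- \frac{1}{27069} \approx -3.6943 \cdot 10^{-5}$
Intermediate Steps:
$s{\left(O \right)} = 5 + 6 O$
$\frac{1}{-25208 + s{\left(-311 \right)}} = \frac{1}{-25208 + \left(5 + 6 \left(-311\right)\right)} = \frac{1}{-25208 + \left(5 - 1866\right)} = \frac{1}{-25208 - 1861} = \frac{1}{-27069} = - \frac{1}{27069}$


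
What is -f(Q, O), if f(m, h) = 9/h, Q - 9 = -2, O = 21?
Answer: -3/7 ≈ -0.42857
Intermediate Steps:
Q = 7 (Q = 9 - 2 = 7)
-f(Q, O) = -9/21 = -1*3/7 = -3/7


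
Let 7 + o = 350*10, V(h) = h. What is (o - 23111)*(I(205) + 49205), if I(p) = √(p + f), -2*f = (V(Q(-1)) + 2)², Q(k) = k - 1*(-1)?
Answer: -965303690 - 19618*√203 ≈ -9.6558e+8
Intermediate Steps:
Q(k) = 1 + k (Q(k) = k + 1 = 1 + k)
o = 3493 (o = -7 + 350*10 = -7 + 3500 = 3493)
f = -2 (f = -((1 - 1) + 2)²/2 = -(0 + 2)²/2 = -½*2² = -½*4 = -2)
I(p) = √(-2 + p) (I(p) = √(p - 2) = √(-2 + p))
(o - 23111)*(I(205) + 49205) = (3493 - 23111)*(√(-2 + 205) + 49205) = -19618*(√203 + 49205) = -19618*(49205 + √203) = -965303690 - 19618*√203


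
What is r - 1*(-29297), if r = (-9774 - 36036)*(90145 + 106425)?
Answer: -9004842403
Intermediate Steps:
r = -9004871700 (r = -45810*196570 = -9004871700)
r - 1*(-29297) = -9004871700 - 1*(-29297) = -9004871700 + 29297 = -9004842403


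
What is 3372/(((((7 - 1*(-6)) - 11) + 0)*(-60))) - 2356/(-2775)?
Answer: -151243/5550 ≈ -27.251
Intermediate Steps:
3372/(((((7 - 1*(-6)) - 11) + 0)*(-60))) - 2356/(-2775) = 3372/(((((7 + 6) - 11) + 0)*(-60))) - 2356*(-1/2775) = 3372/((((13 - 11) + 0)*(-60))) + 2356/2775 = 3372/(((2 + 0)*(-60))) + 2356/2775 = 3372/((2*(-60))) + 2356/2775 = 3372/(-120) + 2356/2775 = 3372*(-1/120) + 2356/2775 = -281/10 + 2356/2775 = -151243/5550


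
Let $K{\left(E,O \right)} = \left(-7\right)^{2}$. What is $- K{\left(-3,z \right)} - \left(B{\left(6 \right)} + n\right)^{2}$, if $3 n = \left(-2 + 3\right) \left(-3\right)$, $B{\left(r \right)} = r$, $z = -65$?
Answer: $-74$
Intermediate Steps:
$n = -1$ ($n = \frac{\left(-2 + 3\right) \left(-3\right)}{3} = \frac{1 \left(-3\right)}{3} = \frac{1}{3} \left(-3\right) = -1$)
$K{\left(E,O \right)} = 49$
$- K{\left(-3,z \right)} - \left(B{\left(6 \right)} + n\right)^{2} = \left(-1\right) 49 - \left(6 - 1\right)^{2} = -49 - 5^{2} = -49 - 25 = -74$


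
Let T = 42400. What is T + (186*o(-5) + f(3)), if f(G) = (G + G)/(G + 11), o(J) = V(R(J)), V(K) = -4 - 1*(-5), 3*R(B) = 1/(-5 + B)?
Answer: 298105/7 ≈ 42586.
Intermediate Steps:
R(B) = 1/(3*(-5 + B))
V(K) = 1 (V(K) = -4 + 5 = 1)
o(J) = 1
f(G) = 2*G/(11 + G) (f(G) = (2*G)/(11 + G) = 2*G/(11 + G))
T + (186*o(-5) + f(3)) = 42400 + (186*1 + 2*3/(11 + 3)) = 42400 + (186 + 2*3/14) = 42400 + (186 + 2*3*(1/14)) = 42400 + (186 + 3/7) = 42400 + 1305/7 = 298105/7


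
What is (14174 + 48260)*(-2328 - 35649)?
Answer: -2371056018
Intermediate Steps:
(14174 + 48260)*(-2328 - 35649) = 62434*(-37977) = -2371056018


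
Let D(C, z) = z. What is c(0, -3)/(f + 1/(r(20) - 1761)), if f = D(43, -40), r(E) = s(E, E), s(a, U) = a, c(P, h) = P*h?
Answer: 0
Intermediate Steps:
r(E) = E
f = -40
c(0, -3)/(f + 1/(r(20) - 1761)) = (0*(-3))/(-40 + 1/(20 - 1761)) = 0/(-40 + 1/(-1741)) = 0/(-40 - 1/1741) = 0/(-69641/1741) = 0*(-1741/69641) = 0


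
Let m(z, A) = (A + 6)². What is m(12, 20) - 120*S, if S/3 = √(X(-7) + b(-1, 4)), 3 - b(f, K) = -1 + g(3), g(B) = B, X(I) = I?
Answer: 676 - 360*I*√6 ≈ 676.0 - 881.82*I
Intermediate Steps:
b(f, K) = 1 (b(f, K) = 3 - (-1 + 3) = 3 - 1*2 = 3 - 2 = 1)
m(z, A) = (6 + A)²
S = 3*I*√6 (S = 3*√(-7 + 1) = 3*√(-6) = 3*(I*√6) = 3*I*√6 ≈ 7.3485*I)
m(12, 20) - 120*S = (6 + 20)² - 360*I*√6 = 26² - 360*I*√6 = 676 - 360*I*√6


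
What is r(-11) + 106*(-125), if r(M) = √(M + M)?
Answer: -13250 + I*√22 ≈ -13250.0 + 4.6904*I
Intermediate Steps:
r(M) = √2*√M (r(M) = √(2*M) = √2*√M)
r(-11) + 106*(-125) = √2*√(-11) + 106*(-125) = √2*(I*√11) - 13250 = I*√22 - 13250 = -13250 + I*√22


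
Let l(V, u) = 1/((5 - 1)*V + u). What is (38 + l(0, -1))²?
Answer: 1369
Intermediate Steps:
l(V, u) = 1/(u + 4*V) (l(V, u) = 1/(4*V + u) = 1/(u + 4*V))
(38 + l(0, -1))² = (38 + 1/(-1 + 4*0))² = (38 + 1/(-1 + 0))² = (38 + 1/(-1))² = (38 - 1)² = 37² = 1369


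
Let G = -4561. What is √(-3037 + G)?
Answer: I*√7598 ≈ 87.167*I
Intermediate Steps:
√(-3037 + G) = √(-3037 - 4561) = √(-7598) = I*√7598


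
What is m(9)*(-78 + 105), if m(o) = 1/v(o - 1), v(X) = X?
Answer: 27/8 ≈ 3.3750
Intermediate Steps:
m(o) = 1/(-1 + o) (m(o) = 1/(o - 1) = 1/(-1 + o))
m(9)*(-78 + 105) = (-78 + 105)/(-1 + 9) = 27/8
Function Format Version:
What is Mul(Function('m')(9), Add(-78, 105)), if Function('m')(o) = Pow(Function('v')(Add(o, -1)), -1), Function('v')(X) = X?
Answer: Rational(27, 8) ≈ 3.3750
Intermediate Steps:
Function('m')(o) = Pow(Add(-1, o), -1) (Function('m')(o) = Pow(Add(o, -1), -1) = Pow(Add(-1, o), -1))
Mul(Function('m')(9), Add(-78, 105)) = Mul(Pow(Add(-1, 9), -1), Add(-78, 105)) = Mul(Pow(8, -1), 27) = Mul(Rational(1, 8), 27) = Rational(27, 8)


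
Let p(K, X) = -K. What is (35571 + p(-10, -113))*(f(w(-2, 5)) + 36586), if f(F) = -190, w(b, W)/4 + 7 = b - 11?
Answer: 1295006076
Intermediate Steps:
w(b, W) = -72 + 4*b (w(b, W) = -28 + 4*(b - 11) = -28 + 4*(-11 + b) = -28 + (-44 + 4*b) = -72 + 4*b)
(35571 + p(-10, -113))*(f(w(-2, 5)) + 36586) = (35571 - 1*(-10))*(-190 + 36586) = (35571 + 10)*36396 = 35581*36396 = 1295006076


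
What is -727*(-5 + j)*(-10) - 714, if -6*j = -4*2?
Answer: -82112/3 ≈ -27371.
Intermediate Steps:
j = 4/3 (j = -(-2)*2/3 = -⅙*(-8) = 4/3 ≈ 1.3333)
-727*(-5 + j)*(-10) - 714 = -727*(-5 + 4/3)*(-10) - 714 = -(-7997)*(-10)/3 - 714 = -727*110/3 - 714 = -79970/3 - 714 = -82112/3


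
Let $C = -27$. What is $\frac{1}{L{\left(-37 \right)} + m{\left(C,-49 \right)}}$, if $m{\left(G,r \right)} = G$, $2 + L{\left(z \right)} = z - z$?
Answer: $- \frac{1}{29} \approx -0.034483$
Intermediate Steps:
$L{\left(z \right)} = -2$ ($L{\left(z \right)} = -2 + \left(z - z\right) = -2 + 0 = -2$)
$\frac{1}{L{\left(-37 \right)} + m{\left(C,-49 \right)}} = \frac{1}{-2 - 27} = \frac{1}{-29} = - \frac{1}{29}$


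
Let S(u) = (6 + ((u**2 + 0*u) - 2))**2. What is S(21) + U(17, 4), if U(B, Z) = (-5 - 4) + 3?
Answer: 198019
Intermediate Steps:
S(u) = (4 + u**2)**2 (S(u) = (6 + ((u**2 + 0) - 2))**2 = (6 + (u**2 - 2))**2 = (6 + (-2 + u**2))**2 = (4 + u**2)**2)
U(B, Z) = -6 (U(B, Z) = -9 + 3 = -6)
S(21) + U(17, 4) = (4 + 21**2)**2 - 6 = (4 + 441)**2 - 6 = 445**2 - 6 = 198025 - 6 = 198019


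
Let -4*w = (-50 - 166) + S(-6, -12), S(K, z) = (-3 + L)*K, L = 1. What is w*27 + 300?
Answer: 1677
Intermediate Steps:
S(K, z) = -2*K (S(K, z) = (-3 + 1)*K = -2*K)
w = 51 (w = -((-50 - 166) - 2*(-6))/4 = -(-216 + 12)/4 = -¼*(-204) = 51)
w*27 + 300 = 51*27 + 300 = 1377 + 300 = 1677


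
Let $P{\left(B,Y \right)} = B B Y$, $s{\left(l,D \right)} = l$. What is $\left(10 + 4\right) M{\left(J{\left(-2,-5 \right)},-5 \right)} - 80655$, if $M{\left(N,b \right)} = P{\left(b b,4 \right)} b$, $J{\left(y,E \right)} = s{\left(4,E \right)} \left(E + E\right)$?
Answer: $-255655$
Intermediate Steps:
$P{\left(B,Y \right)} = Y B^{2}$ ($P{\left(B,Y \right)} = B^{2} Y = Y B^{2}$)
$J{\left(y,E \right)} = 8 E$ ($J{\left(y,E \right)} = 4 \left(E + E\right) = 4 \cdot 2 E = 8 E$)
$M{\left(N,b \right)} = 4 b^{5}$ ($M{\left(N,b \right)} = 4 \left(b b\right)^{2} b = 4 \left(b^{2}\right)^{2} b = 4 b^{4} b = 4 b^{5}$)
$\left(10 + 4\right) M{\left(J{\left(-2,-5 \right)},-5 \right)} - 80655 = \left(10 + 4\right) 4 \left(-5\right)^{5} - 80655 = 14 \cdot 4 \left(-3125\right) - 80655 = 14 \left(-12500\right) - 80655 = -175000 - 80655 = -255655$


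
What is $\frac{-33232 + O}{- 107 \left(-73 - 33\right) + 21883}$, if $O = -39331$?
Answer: $- \frac{72563}{33225} \approx -2.184$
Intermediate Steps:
$\frac{-33232 + O}{- 107 \left(-73 - 33\right) + 21883} = \frac{-33232 - 39331}{- 107 \left(-73 - 33\right) + 21883} = - \frac{72563}{\left(-107\right) \left(-106\right) + 21883} = - \frac{72563}{11342 + 21883} = - \frac{72563}{33225}$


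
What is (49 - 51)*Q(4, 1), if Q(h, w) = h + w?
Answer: -10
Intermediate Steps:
(49 - 51)*Q(4, 1) = (49 - 51)*(4 + 1) = -2*5 = -10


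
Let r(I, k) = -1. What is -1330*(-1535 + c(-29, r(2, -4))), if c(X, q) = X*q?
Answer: 2002980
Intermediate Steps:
-1330*(-1535 + c(-29, r(2, -4))) = -1330*(-1535 - 29*(-1)) = -1330*(-1535 + 29) = -1330*(-1506) = 2002980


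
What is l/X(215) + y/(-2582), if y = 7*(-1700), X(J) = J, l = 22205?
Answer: 5989181/55513 ≈ 107.89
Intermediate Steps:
y = -11900
l/X(215) + y/(-2582) = 22205/215 - 11900/(-2582) = 22205*(1/215) - 11900*(-1/2582) = 4441/43 + 5950/1291 = 5989181/55513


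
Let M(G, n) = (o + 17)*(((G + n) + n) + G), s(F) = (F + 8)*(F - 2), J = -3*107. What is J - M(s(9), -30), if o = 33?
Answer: -9221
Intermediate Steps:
J = -321
s(F) = (-2 + F)*(8 + F) (s(F) = (8 + F)*(-2 + F) = (-2 + F)*(8 + F))
M(G, n) = 100*G + 100*n (M(G, n) = (33 + 17)*(((G + n) + n) + G) = 50*((G + 2*n) + G) = 50*(2*G + 2*n) = 100*G + 100*n)
J - M(s(9), -30) = -321 - (100*(-16 + 9**2 + 6*9) + 100*(-30)) = -321 - (100*(-16 + 81 + 54) - 3000) = -321 - (100*119 - 3000) = -321 - (11900 - 3000) = -321 - 1*8900 = -321 - 8900 = -9221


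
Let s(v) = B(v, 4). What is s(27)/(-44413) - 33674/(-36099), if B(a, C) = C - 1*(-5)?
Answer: 1495238471/1603264887 ≈ 0.93262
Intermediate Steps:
B(a, C) = 5 + C (B(a, C) = C + 5 = 5 + C)
s(v) = 9 (s(v) = 5 + 4 = 9)
s(27)/(-44413) - 33674/(-36099) = 9/(-44413) - 33674/(-36099) = 9*(-1/44413) - 33674*(-1/36099) = -9/44413 + 33674/36099 = 1495238471/1603264887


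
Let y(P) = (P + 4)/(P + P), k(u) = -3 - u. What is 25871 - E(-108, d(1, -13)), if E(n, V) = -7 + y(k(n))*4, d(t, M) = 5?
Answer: 2716972/105 ≈ 25876.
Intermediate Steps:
y(P) = (4 + P)/(2*P) (y(P) = (4 + P)/((2*P)) = (4 + P)*(1/(2*P)) = (4 + P)/(2*P))
E(n, V) = -7 + 2*(1 - n)/(-3 - n) (E(n, V) = -7 + ((4 + (-3 - n))/(2*(-3 - n)))*4 = -7 + ((1 - n)/(2*(-3 - n)))*4 = -7 + 2*(1 - n)/(-3 - n))
25871 - E(-108, d(1, -13)) = 25871 - (-23 - 5*(-108))/(3 - 108) = 25871 - (-23 + 540)/(-105) = 25871 - (-1)*517/105 = 25871 - 1*(-517/105) = 25871 + 517/105 = 2716972/105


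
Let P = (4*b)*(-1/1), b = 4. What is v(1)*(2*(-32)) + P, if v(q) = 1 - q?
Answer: -16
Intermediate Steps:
P = -16 (P = (4*4)*(-1/1) = 16*(-1*1) = 16*(-1) = -16)
v(1)*(2*(-32)) + P = (1 - 1*1)*(2*(-32)) - 16 = (1 - 1)*(-64) - 16 = 0*(-64) - 16 = 0 - 16 = -16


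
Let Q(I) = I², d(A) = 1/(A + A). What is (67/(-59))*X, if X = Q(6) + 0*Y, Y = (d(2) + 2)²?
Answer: -2412/59 ≈ -40.881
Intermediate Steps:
d(A) = 1/(2*A)
Y = 81/16 (Y = ((½)/2 + 2)² = ((½)*(½) + 2)² = (¼ + 2)² = (9/4)² = 81/16 ≈ 5.0625)
X = 36 (X = 6² + 0*(81/16) = 36 + 0 = 36)
(67/(-59))*X = (67/(-59))*36 = (67*(-1/59))*36 = -67/59*36 = -2412/59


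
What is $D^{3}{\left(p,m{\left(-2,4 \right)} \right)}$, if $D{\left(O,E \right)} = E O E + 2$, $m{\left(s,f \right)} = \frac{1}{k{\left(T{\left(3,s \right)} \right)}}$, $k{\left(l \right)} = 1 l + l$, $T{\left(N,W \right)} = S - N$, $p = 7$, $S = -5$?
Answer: $\frac{139798359}{16777216} \approx 8.3326$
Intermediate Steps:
$T{\left(N,W \right)} = -5 - N$
$k{\left(l \right)} = 2 l$ ($k{\left(l \right)} = l + l = 2 l$)
$m{\left(s,f \right)} = - \frac{1}{16}$ ($m{\left(s,f \right)} = \frac{1}{2 \left(-5 - 3\right)} = \frac{1}{2 \left(-8\right)} = \frac{1}{-16} = - \frac{1}{16}$)
$D{\left(O,E \right)} = 2 + O E^{2}$ ($D{\left(O,E \right)} = O E^{2} + 2 = 2 + O E^{2}$)
$D^{3}{\left(p,m{\left(-2,4 \right)} \right)} = \left(2 + 7 \left(- \frac{1}{16}\right)^{2}\right)^{3} = \left(2 + 7 \cdot \frac{1}{256}\right)^{3} = \left(2 + \frac{7}{256}\right)^{3} = \left(\frac{519}{256}\right)^{3} = \frac{139798359}{16777216}$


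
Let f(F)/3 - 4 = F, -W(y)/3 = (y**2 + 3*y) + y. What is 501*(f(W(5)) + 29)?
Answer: -182364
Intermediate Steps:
W(y) = -12*y - 3*y**2 (W(y) = -3*((y**2 + 3*y) + y) = -3*(y**2 + 4*y) = -12*y - 3*y**2)
f(F) = 12 + 3*F
501*(f(W(5)) + 29) = 501*((12 + 3*(-3*5*(4 + 5))) + 29) = 501*((12 + 3*(-3*5*9)) + 29) = 501*((12 + 3*(-135)) + 29) = 501*((12 - 405) + 29) = 501*(-393 + 29) = 501*(-364) = -182364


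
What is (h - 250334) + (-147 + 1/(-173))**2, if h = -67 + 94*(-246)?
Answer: -7539543101/29929 ≈ -2.5191e+5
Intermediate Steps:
h = -23191 (h = -67 - 23124 = -23191)
(h - 250334) + (-147 + 1/(-173))**2 = (-23191 - 250334) + (-147 + 1/(-173))**2 = -273525 + (-147 - 1/173)**2 = -273525 + (-25432/173)**2 = -273525 + 646786624/29929 = -7539543101/29929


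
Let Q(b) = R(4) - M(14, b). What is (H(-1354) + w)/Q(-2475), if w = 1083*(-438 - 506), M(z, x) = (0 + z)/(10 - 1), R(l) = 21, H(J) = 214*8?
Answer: -1837152/35 ≈ -52490.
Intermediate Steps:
H(J) = 1712
M(z, x) = z/9
Q(b) = 175/9 (Q(b) = 21 - 14/9 = 175/9)
w = -1022352 (w = 1083*(-944) = -1022352)
(H(-1354) + w)/Q(-2475) = (1712 - 1022352)/(175/9) = -1020640*9/175 = -1837152/35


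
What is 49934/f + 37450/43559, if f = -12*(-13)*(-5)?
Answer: -1072932053/16988010 ≈ -63.158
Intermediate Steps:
f = -780 (f = 156*(-5) = -780)
49934/f + 37450/43559 = 49934/(-780) + 37450/43559 = 49934*(-1/780) + 37450*(1/43559) = -24967/390 + 37450/43559 = -1072932053/16988010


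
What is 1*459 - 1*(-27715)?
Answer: 28174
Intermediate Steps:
1*459 - 1*(-27715) = 459 + 27715 = 28174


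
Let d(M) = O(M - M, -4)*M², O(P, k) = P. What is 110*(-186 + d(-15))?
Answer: -20460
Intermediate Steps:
d(M) = 0 (d(M) = (M - M)*M² = 0*M² = 0)
110*(-186 + d(-15)) = 110*(-186 + 0) = 110*(-186) = -20460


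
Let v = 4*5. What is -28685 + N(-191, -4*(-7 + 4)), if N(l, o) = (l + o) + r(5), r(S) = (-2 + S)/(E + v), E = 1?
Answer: -202047/7 ≈ -28864.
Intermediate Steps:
v = 20
r(S) = -2/21 + S/21 (r(S) = (-2 + S)/(1 + 20) = (-2 + S)/21 = (-2 + S)*(1/21) = -2/21 + S/21)
N(l, o) = ⅐ + l + o (N(l, o) = (l + o) + (-2/21 + (1/21)*5) = (l + o) + (-2/21 + 5/21) = (l + o) + ⅐ = ⅐ + l + o)
-28685 + N(-191, -4*(-7 + 4)) = -28685 + (⅐ - 191 - 4*(-7 + 4)) = -28685 + (⅐ - 191 - 4*(-3)) = -28685 + (⅐ - 191 + 12) = -28685 - 1252/7 = -202047/7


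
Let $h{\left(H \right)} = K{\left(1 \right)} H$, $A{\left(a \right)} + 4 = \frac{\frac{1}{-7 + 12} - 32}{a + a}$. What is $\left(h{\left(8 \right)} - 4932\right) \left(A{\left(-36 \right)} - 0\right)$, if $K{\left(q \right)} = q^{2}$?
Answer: $\frac{525637}{30} \approx 17521.0$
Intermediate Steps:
$A{\left(a \right)} = -4 - \frac{159}{10 a}$ ($A{\left(a \right)} = -4 + \frac{\frac{1}{-7 + 12} - 32}{a + a} = -4 + \frac{\frac{1}{5} - 32}{2 a} = -4 + \left(\frac{1}{5} - 32\right) \frac{1}{2 a} = -4 - \frac{159 \frac{1}{2 a}}{5} = -4 - \frac{159}{10 a}$)
$h{\left(H \right)} = H$ ($h{\left(H \right)} = 1^{2} H = 1 H = H$)
$\left(h{\left(8 \right)} - 4932\right) \left(A{\left(-36 \right)} - 0\right) = \left(8 - 4932\right) \left(\left(-4 - \frac{159}{10 \left(-36\right)}\right) - 0\right) = - 4924 \left(\left(-4 - - \frac{53}{120}\right) + 0\right) = - 4924 \left(\left(-4 + \frac{53}{120}\right) + 0\right) = - 4924 \left(- \frac{427}{120} + 0\right) = \left(-4924\right) \left(- \frac{427}{120}\right) = \frac{525637}{30}$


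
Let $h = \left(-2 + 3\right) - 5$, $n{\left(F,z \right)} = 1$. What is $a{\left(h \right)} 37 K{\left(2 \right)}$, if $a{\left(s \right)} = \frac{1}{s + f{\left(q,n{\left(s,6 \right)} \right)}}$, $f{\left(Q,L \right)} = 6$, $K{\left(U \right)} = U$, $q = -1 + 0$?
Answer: $37$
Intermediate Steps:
$q = -1$
$h = -4$ ($h = 1 - 5 = -4$)
$a{\left(s \right)} = \frac{1}{6 + s}$ ($a{\left(s \right)} = \frac{1}{s + 6} = \frac{1}{6 + s}$)
$a{\left(h \right)} 37 K{\left(2 \right)} = \frac{1}{6 - 4} \cdot 37 \cdot 2 = \frac{1}{2} \cdot 37 \cdot 2 = \frac{37}{2} \cdot 2 = 37$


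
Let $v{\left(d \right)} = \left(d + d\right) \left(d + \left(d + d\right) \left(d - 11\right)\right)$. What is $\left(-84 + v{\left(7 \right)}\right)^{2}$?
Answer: $592900$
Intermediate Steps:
$v{\left(d \right)} = 2 d \left(d + 2 d \left(-11 + d\right)\right)$
$\left(-84 + v{\left(7 \right)}\right)^{2} = \left(-84 + 7^{2} \left(-42 + 4 \cdot 7\right)\right)^{2} = \left(-84 + 49 \left(-42 + 28\right)\right)^{2} = \left(-84 + 49 \left(-14\right)\right)^{2} = \left(-84 - 686\right)^{2} = \left(-770\right)^{2} = 592900$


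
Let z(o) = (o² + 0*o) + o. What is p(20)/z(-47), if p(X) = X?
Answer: 10/1081 ≈ 0.0092507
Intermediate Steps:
z(o) = o + o² (z(o) = (o² + 0) + o = o² + o = o + o²)
p(20)/z(-47) = 20/((-47*(1 - 47))) = 20/((-47*(-46))) = 20/2162 = 20*(1/2162) = 10/1081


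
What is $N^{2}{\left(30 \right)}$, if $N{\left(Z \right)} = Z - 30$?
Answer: $0$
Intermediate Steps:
$N{\left(Z \right)} = -30 + Z$ ($N{\left(Z \right)} = Z - 30 = -30 + Z$)
$N^{2}{\left(30 \right)} = \left(-30 + 30\right)^{2} = 0^{2} = 0$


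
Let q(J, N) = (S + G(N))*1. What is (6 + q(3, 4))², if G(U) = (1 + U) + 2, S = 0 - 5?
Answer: 64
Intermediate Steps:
S = -5
G(U) = 3 + U
q(J, N) = -2 + N (q(J, N) = (-5 + (3 + N))*1 = (-2 + N)*1 = -2 + N)
(6 + q(3, 4))² = (6 + (-2 + 4))² = (6 + 2)² = 8² = 64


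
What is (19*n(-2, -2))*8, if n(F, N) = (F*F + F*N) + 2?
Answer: 1520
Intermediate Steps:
n(F, N) = 2 + F² + F*N (n(F, N) = (F² + F*N) + 2 = 2 + F² + F*N)
(19*n(-2, -2))*8 = (19*(2 + (-2)² - 2*(-2)))*8 = (19*(2 + 4 + 4))*8 = (19*10)*8 = 190*8 = 1520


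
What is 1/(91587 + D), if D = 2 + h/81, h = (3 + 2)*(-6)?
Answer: 27/2472893 ≈ 1.0918e-5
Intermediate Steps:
h = -30 (h = 5*(-6) = -30)
D = 44/27 (D = 2 - 30/81 = 2 - 30*1/81 = 2 - 10/27 = 44/27 ≈ 1.6296)
1/(91587 + D) = 1/(91587 + 44/27) = 1/(2472893/27) = 27/2472893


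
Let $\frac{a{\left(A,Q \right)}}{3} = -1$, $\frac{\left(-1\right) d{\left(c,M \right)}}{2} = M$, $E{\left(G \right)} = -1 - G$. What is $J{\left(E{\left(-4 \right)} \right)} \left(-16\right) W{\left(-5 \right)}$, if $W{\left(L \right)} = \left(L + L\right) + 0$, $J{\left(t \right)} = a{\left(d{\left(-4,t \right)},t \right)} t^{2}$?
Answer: $-4320$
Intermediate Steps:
$d{\left(c,M \right)} = - 2 M$
$a{\left(A,Q \right)} = -3$ ($a{\left(A,Q \right)} = 3 \left(-1\right) = -3$)
$J{\left(t \right)} = - 3 t^{2}$
$W{\left(L \right)} = 2 L$ ($W{\left(L \right)} = 2 L + 0 = 2 L$)
$J{\left(E{\left(-4 \right)} \right)} \left(-16\right) W{\left(-5 \right)} = - 3 \left(-1 - -4\right)^{2} \left(-16\right) 2 \left(-5\right) = - 3 \left(-1 + 4\right)^{2} \left(-16\right) \left(-10\right) = - 3 \cdot 3^{2} \left(-16\right) \left(-10\right) = \left(-3\right) 9 \left(-16\right) \left(-10\right) = \left(-27\right) \left(-16\right) \left(-10\right) = 432 \left(-10\right) = -4320$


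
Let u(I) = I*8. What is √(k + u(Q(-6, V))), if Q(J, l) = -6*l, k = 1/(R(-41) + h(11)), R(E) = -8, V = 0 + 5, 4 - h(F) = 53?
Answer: I*√779817/57 ≈ 15.492*I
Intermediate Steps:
h(F) = -49 (h(F) = 4 - 1*53 = 4 - 53 = -49)
V = 5
k = -1/57 (k = 1/(-8 - 49) = 1/(-57) = -1/57 ≈ -0.017544)
u(I) = 8*I
√(k + u(Q(-6, V))) = √(-1/57 + 8*(-6*5)) = √(-1/57 + 8*(-30)) = √(-1/57 - 240) = √(-13681/57) = I*√779817/57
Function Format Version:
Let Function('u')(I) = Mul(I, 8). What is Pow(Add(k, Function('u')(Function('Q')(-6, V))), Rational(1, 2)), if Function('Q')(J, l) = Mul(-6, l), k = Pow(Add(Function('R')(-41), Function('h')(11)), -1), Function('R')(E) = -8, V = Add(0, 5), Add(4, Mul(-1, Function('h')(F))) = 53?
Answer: Mul(Rational(1, 57), I, Pow(779817, Rational(1, 2))) ≈ Mul(15.492, I)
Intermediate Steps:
Function('h')(F) = -49 (Function('h')(F) = Add(4, Mul(-1, 53)) = Add(4, -53) = -49)
V = 5
k = Rational(-1, 57) (k = Pow(Add(-8, -49), -1) = Pow(-57, -1) = Rational(-1, 57) ≈ -0.017544)
Function('u')(I) = Mul(8, I)
Pow(Add(k, Function('u')(Function('Q')(-6, V))), Rational(1, 2)) = Pow(Add(Rational(-1, 57), Mul(8, Mul(-6, 5))), Rational(1, 2)) = Pow(Add(Rational(-1, 57), Mul(8, -30)), Rational(1, 2)) = Pow(Add(Rational(-1, 57), -240), Rational(1, 2)) = Pow(Rational(-13681, 57), Rational(1, 2)) = Mul(Rational(1, 57), I, Pow(779817, Rational(1, 2)))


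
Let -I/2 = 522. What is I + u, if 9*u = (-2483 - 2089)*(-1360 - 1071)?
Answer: 1233904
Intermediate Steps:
I = -1044 (I = -2*522 = -1044)
u = 1234948 (u = ((-2483 - 2089)*(-1360 - 1071))/9 = (-4572*(-2431))/9 = (⅑)*11114532 = 1234948)
I + u = -1044 + 1234948 = 1233904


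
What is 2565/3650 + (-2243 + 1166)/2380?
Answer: 43473/173740 ≈ 0.25022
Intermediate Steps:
2565/3650 + (-2243 + 1166)/2380 = 2565*(1/3650) - 1077*1/2380 = 513/730 - 1077/2380 = 43473/173740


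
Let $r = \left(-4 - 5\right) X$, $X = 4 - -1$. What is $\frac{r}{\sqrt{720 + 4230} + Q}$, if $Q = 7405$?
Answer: $- \frac{13329}{2193163} + \frac{27 \sqrt{22}}{2193163} \approx -0.0060198$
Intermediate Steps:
$X = 5$ ($X = 4 + 1 = 5$)
$r = -45$ ($r = \left(-4 - 5\right) 5 = \left(-9\right) 5 = -45$)
$\frac{r}{\sqrt{720 + 4230} + Q} = - \frac{45}{\sqrt{720 + 4230} + 7405} = - \frac{45}{\sqrt{4950} + 7405} = - \frac{45}{15 \sqrt{22} + 7405} = - \frac{45}{7405 + 15 \sqrt{22}}$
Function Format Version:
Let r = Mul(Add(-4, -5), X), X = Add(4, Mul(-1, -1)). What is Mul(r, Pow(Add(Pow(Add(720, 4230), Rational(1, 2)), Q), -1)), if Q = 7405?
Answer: Add(Rational(-13329, 2193163), Mul(Rational(27, 2193163), Pow(22, Rational(1, 2)))) ≈ -0.0060198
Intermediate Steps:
X = 5 (X = Add(4, 1) = 5)
r = -45 (r = Mul(Add(-4, -5), 5) = Mul(-9, 5) = -45)
Mul(r, Pow(Add(Pow(Add(720, 4230), Rational(1, 2)), Q), -1)) = Mul(-45, Pow(Add(Pow(Add(720, 4230), Rational(1, 2)), 7405), -1)) = Mul(-45, Pow(Add(Pow(4950, Rational(1, 2)), 7405), -1)) = Mul(-45, Pow(Add(Mul(15, Pow(22, Rational(1, 2))), 7405), -1)) = Mul(-45, Pow(Add(7405, Mul(15, Pow(22, Rational(1, 2)))), -1))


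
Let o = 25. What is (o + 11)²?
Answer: 1296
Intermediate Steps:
(o + 11)² = (25 + 11)² = 36² = 1296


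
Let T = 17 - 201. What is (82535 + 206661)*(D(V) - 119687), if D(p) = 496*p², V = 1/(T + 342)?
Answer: -216019707449828/6241 ≈ -3.4613e+10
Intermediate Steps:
T = -184
V = 1/158 (V = 1/(-184 + 342) = 1/158 ≈ 0.0063291)
(82535 + 206661)*(D(V) - 119687) = (82535 + 206661)*(496*(1/158)² - 119687) = 289196*(496*(1/24964) - 119687) = 289196*(124/6241 - 119687) = 289196*(-746966443/6241) = -216019707449828/6241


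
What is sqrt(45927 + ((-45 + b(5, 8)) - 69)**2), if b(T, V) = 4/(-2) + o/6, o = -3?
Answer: sqrt(237997)/2 ≈ 243.92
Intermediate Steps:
b(T, V) = -5/2 (b(T, V) = 4/(-2) - 3/6 = 4*(-1/2) - 3*1/6 = -2 - 1/2 = -5/2)
sqrt(45927 + ((-45 + b(5, 8)) - 69)**2) = sqrt(45927 + ((-45 - 5/2) - 69)**2) = sqrt(45927 + (-95/2 - 69)**2) = sqrt(45927 + (-233/2)**2) = sqrt(45927 + 54289/4) = sqrt(237997/4) = sqrt(237997)/2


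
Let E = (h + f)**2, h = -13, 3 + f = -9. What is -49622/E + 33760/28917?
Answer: -1413819374/18073125 ≈ -78.228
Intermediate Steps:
f = -12 (f = -3 - 9 = -12)
E = 625 (E = (-13 - 12)**2 = (-25)**2 = 625)
-49622/E + 33760/28917 = -49622/625 + 33760/28917 = -1413819374/18073125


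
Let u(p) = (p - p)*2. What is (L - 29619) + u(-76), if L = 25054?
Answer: -4565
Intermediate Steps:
u(p) = 0 (u(p) = 0*2 = 0)
(L - 29619) + u(-76) = (25054 - 29619) + 0 = -4565 + 0 = -4565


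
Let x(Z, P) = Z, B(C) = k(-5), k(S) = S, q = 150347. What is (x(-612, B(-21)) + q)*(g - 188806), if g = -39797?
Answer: -34229870205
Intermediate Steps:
B(C) = -5
(x(-612, B(-21)) + q)*(g - 188806) = (-612 + 150347)*(-39797 - 188806) = 149735*(-228603) = -34229870205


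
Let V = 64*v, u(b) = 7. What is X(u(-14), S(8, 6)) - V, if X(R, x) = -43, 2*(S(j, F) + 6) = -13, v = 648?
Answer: -41515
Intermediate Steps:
S(j, F) = -25/2 (S(j, F) = -6 + (1/2)*(-13) = -6 - 13/2 = -25/2)
V = 41472 (V = 64*648 = 41472)
X(u(-14), S(8, 6)) - V = -43 - 1*41472 = -43 - 41472 = -41515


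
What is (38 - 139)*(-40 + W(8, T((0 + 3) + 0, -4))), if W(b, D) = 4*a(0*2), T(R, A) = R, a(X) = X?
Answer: 4040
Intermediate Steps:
W(b, D) = 0 (W(b, D) = 4*(0*2) = 4*0 = 0)
(38 - 139)*(-40 + W(8, T((0 + 3) + 0, -4))) = (38 - 139)*(-40 + 0) = -101*(-40) = 4040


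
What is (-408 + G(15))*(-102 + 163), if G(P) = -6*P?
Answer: -30378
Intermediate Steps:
(-408 + G(15))*(-102 + 163) = (-408 - 6*15)*(-102 + 163) = (-408 - 90)*61 = -498*61 = -30378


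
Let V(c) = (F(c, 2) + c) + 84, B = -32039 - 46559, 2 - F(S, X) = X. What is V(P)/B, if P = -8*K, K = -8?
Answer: -74/39299 ≈ -0.0018830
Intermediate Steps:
F(S, X) = 2 - X
B = -78598
P = 64 (P = -8*(-8) = 64)
V(c) = 84 + c (V(c) = ((2 - 1*2) + c) + 84 = ((2 - 2) + c) + 84 = (0 + c) + 84 = c + 84 = 84 + c)
V(P)/B = (84 + 64)/(-78598) = 148*(-1/78598) = -74/39299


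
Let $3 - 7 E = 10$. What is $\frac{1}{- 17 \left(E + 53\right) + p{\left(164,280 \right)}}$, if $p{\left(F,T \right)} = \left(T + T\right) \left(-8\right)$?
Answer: $- \frac{1}{5364} \approx -0.00018643$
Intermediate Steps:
$p{\left(F,T \right)} = - 16 T$ ($p{\left(F,T \right)} = 2 T \left(-8\right) = - 16 T$)
$E = -1$ ($E = \frac{3}{7} - \frac{10}{7} = -1$)
$\frac{1}{- 17 \left(E + 53\right) + p{\left(164,280 \right)}} = \frac{1}{- 17 \left(-1 + 53\right) - 4480} = \frac{1}{\left(-17\right) 52 - 4480} = \frac{1}{-884 - 4480} = \frac{1}{-5364} = - \frac{1}{5364}$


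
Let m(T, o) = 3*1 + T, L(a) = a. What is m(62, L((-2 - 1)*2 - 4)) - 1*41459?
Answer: -41394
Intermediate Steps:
m(T, o) = 3 + T
m(62, L((-2 - 1)*2 - 4)) - 1*41459 = (3 + 62) - 1*41459 = 65 - 41459 = -41394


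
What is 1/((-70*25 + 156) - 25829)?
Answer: -1/27423 ≈ -3.6466e-5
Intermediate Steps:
1/((-70*25 + 156) - 25829) = 1/((-1750 + 156) - 25829) = 1/(-1594 - 25829) = 1/(-27423) = -1/27423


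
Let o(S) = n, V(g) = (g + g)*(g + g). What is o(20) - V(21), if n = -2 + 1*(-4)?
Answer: -1770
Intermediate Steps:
V(g) = 4*g² (V(g) = (2*g)*(2*g) = 4*g²)
n = -6 (n = -2 - 4 = -6)
o(S) = -6
o(20) - V(21) = -6 - 4*21² = -6 - 4*441 = -6 - 1*1764 = -6 - 1764 = -1770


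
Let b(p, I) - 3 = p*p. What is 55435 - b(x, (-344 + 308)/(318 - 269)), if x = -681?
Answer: -408329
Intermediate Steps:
b(p, I) = 3 + p² (b(p, I) = 3 + p*p = 3 + p²)
55435 - b(x, (-344 + 308)/(318 - 269)) = 55435 - (3 + (-681)²) = 55435 - (3 + 463761) = 55435 - 1*463764 = 55435 - 463764 = -408329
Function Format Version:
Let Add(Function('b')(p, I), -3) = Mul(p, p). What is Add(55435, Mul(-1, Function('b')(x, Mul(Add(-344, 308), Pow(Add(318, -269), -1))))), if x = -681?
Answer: -408329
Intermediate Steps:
Function('b')(p, I) = Add(3, Pow(p, 2)) (Function('b')(p, I) = Add(3, Mul(p, p)) = Add(3, Pow(p, 2)))
Add(55435, Mul(-1, Function('b')(x, Mul(Add(-344, 308), Pow(Add(318, -269), -1))))) = Add(55435, Mul(-1, Add(3, Pow(-681, 2)))) = Add(55435, Mul(-1, Add(3, 463761))) = Add(55435, Mul(-1, 463764)) = Add(55435, -463764) = -408329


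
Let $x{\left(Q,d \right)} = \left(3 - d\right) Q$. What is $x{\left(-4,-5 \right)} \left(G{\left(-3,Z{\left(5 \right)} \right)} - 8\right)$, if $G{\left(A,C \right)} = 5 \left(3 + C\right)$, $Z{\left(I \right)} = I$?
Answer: $-1024$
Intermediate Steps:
$x{\left(Q,d \right)} = Q \left(3 - d\right)$
$G{\left(A,C \right)} = 15 + 5 C$
$x{\left(-4,-5 \right)} \left(G{\left(-3,Z{\left(5 \right)} \right)} - 8\right) = - 4 \left(3 - -5\right) \left(\left(15 + 5 \cdot 5\right) - 8\right) = - 4 \left(3 + 5\right) \left(\left(15 + 25\right) - 8\right) = \left(-4\right) 8 \left(40 - 8\right) = \left(-32\right) 32 = -1024$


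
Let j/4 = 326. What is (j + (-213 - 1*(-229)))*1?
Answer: 1320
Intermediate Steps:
j = 1304 (j = 4*326 = 1304)
(j + (-213 - 1*(-229)))*1 = (1304 + (-213 - 1*(-229)))*1 = (1304 + (-213 + 229))*1 = (1304 + 16)*1 = 1320*1 = 1320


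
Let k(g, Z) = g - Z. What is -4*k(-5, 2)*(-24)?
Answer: -672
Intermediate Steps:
-4*k(-5, 2)*(-24) = -4*(-5 - 1*2)*(-24) = -4*(-5 - 2)*(-24) = -4*(-7)*(-24) = 28*(-24) = -672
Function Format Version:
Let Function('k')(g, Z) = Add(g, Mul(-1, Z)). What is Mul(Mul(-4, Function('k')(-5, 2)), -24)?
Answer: -672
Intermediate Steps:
Mul(Mul(-4, Function('k')(-5, 2)), -24) = Mul(Mul(-4, Add(-5, Mul(-1, 2))), -24) = Mul(Mul(-4, Add(-5, -2)), -24) = Mul(Mul(-4, -7), -24) = Mul(28, -24) = -672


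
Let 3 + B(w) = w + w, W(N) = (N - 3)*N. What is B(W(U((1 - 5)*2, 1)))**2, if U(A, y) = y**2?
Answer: 49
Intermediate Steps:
W(N) = N*(-3 + N) (W(N) = (-3 + N)*N = N*(-3 + N))
B(w) = -3 + 2*w (B(w) = -3 + (w + w) = -3 + 2*w)
B(W(U((1 - 5)*2, 1)))**2 = (-3 + 2*(1**2*(-3 + 1**2)))**2 = (-3 + 2*(1*(-3 + 1)))**2 = (-3 + 2*(1*(-2)))**2 = (-3 + 2*(-2))**2 = (-3 - 4)**2 = (-7)**2 = 49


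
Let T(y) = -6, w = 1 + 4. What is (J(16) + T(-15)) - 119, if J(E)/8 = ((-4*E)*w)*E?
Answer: -41085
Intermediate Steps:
w = 5
J(E) = -160*E² (J(E) = 8*((-4*E*5)*E) = 8*((-20*E)*E) = 8*(-20*E²) = -160*E²)
(J(16) + T(-15)) - 119 = (-160*16² - 6) - 119 = (-160*256 - 6) - 119 = (-40960 - 6) - 119 = -40966 - 119 = -41085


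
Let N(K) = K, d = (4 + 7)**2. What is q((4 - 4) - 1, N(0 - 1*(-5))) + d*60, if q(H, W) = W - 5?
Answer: 7260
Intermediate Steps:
d = 121 (d = 11**2 = 121)
q(H, W) = -5 + W
q((4 - 4) - 1, N(0 - 1*(-5))) + d*60 = (-5 + (0 - 1*(-5))) + 121*60 = (-5 + (0 + 5)) + 7260 = (-5 + 5) + 7260 = 0 + 7260 = 7260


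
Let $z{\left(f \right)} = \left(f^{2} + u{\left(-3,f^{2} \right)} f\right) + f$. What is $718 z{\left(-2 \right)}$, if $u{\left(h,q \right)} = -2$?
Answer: $4308$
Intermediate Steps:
$z{\left(f \right)} = f^{2} - f$ ($z{\left(f \right)} = \left(f^{2} - 2 f\right) + f = f^{2} - f$)
$718 z{\left(-2 \right)} = 718 \left(- 2 \left(-1 - 2\right)\right) = 718 \left(\left(-2\right) \left(-3\right)\right) = 718 \cdot 6 = 4308$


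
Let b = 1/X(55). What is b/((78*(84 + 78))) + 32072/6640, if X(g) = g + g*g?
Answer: 3120515815/646053408 ≈ 4.8301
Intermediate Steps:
X(g) = g + g²
b = 1/3080 (b = 1/(55*(1 + 55)) = 1/(55*56) = 1/3080 ≈ 0.00032468)
b/((78*(84 + 78))) + 32072/6640 = 1/(3080*((78*(84 + 78)))) + 32072/6640 = 1/(3080*((78*162))) + 32072*(1/6640) = (1/3080)/12636 + 4009/830 = (1/3080)*(1/12636) + 4009/830 = 1/38918880 + 4009/830 = 3120515815/646053408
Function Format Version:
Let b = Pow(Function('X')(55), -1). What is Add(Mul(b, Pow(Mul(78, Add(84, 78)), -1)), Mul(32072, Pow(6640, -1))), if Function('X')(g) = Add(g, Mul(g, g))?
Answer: Rational(3120515815, 646053408) ≈ 4.8301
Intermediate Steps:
Function('X')(g) = Add(g, Pow(g, 2))
b = Rational(1, 3080) (b = Pow(Mul(55, Add(1, 55)), -1) = Pow(Mul(55, 56), -1) = Pow(3080, -1) = Rational(1, 3080) ≈ 0.00032468)
Add(Mul(b, Pow(Mul(78, Add(84, 78)), -1)), Mul(32072, Pow(6640, -1))) = Add(Mul(Rational(1, 3080), Pow(Mul(78, Add(84, 78)), -1)), Mul(32072, Pow(6640, -1))) = Add(Mul(Rational(1, 3080), Pow(Mul(78, 162), -1)), Mul(32072, Rational(1, 6640))) = Add(Mul(Rational(1, 3080), Pow(12636, -1)), Rational(4009, 830)) = Add(Mul(Rational(1, 3080), Rational(1, 12636)), Rational(4009, 830)) = Add(Rational(1, 38918880), Rational(4009, 830)) = Rational(3120515815, 646053408)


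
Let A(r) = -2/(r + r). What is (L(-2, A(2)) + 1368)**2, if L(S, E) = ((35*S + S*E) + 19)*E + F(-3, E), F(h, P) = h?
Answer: 1932100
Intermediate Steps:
A(r) = -1/r (A(r) = -2*1/(2*r) = -1/r)
L(S, E) = -3 + E*(19 + 35*S + E*S) (L(S, E) = ((35*S + S*E) + 19)*E - 3 = ((35*S + E*S) + 19)*E - 3 = (19 + 35*S + E*S)*E - 3 = E*(19 + 35*S + E*S) - 3 = -3 + E*(19 + 35*S + E*S))
(L(-2, A(2)) + 1368)**2 = ((-3 + 19*(-1/2) - 2*(-1/2)**2 + 35*(-1/2)*(-2)) + 1368)**2 = ((-3 - 19/2 - 2*1/4 + 35) + 1368)**2 = ((-3 - 19/2 - 1/2 + 35) + 1368)**2 = (22 + 1368)**2 = 1390**2 = 1932100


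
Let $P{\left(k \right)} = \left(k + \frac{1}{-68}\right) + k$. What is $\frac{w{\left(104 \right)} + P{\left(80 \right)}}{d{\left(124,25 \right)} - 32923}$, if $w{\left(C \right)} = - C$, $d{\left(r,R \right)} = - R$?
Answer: $- \frac{3807}{2240464} \approx -0.0016992$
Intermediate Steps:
$P{\left(k \right)} = - \frac{1}{68} + 2 k$ ($P{\left(k \right)} = \left(k - \frac{1}{68}\right) + k = \left(- \frac{1}{68} + k\right) + k = - \frac{1}{68} + 2 k$)
$\frac{w{\left(104 \right)} + P{\left(80 \right)}}{d{\left(124,25 \right)} - 32923} = \frac{\left(-1\right) 104 + \left(- \frac{1}{68} + 2 \cdot 80\right)}{\left(-1\right) 25 - 32923} = \frac{-104 + \left(- \frac{1}{68} + 160\right)}{-25 - 32923} = \frac{-104 + \frac{10879}{68}}{-32948} = \frac{3807}{68} \left(- \frac{1}{32948}\right) = - \frac{3807}{2240464}$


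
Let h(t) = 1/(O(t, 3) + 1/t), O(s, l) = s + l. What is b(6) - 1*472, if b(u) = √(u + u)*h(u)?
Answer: -472 + 12*√3/55 ≈ -471.62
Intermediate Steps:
O(s, l) = l + s
h(t) = 1/(3 + t + 1/t) (h(t) = 1/((3 + t) + 1/t) = 1/(3 + t + 1/t))
b(u) = √2*u^(3/2)/(1 + u*(3 + u)) (b(u) = √(u + u)*(u/(1 + u*(3 + u))) = √(2*u)*(u/(1 + u*(3 + u))) = (√2*√u)*(u/(1 + u*(3 + u))) = √2*u^(3/2)/(1 + u*(3 + u)))
b(6) - 1*472 = √2*6^(3/2)/(1 + 6*(3 + 6)) - 1*472 = √2*(6*√6)/(1 + 6*9) - 472 = √2*(6*√6)/(1 + 54) - 472 = √2*(6*√6)/55 - 472 = √2*(6*√6)*(1/55) - 472 = 12*√3/55 - 472 = -472 + 12*√3/55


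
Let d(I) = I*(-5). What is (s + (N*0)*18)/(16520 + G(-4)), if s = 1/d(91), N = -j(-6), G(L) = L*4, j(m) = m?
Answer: -1/7509320 ≈ -1.3317e-7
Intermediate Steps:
d(I) = -5*I
G(L) = 4*L
N = 6 (N = -1*(-6) = 6)
s = -1/455 (s = 1/(-5*91) = 1/(-455) = -1/455 ≈ -0.0021978)
(s + (N*0)*18)/(16520 + G(-4)) = (-1/455 + (6*0)*18)/(16520 + 4*(-4)) = (-1/455 + 0*18)/(16520 - 16) = (-1/455 + 0)/16504 = -1/455*1/16504 = -1/7509320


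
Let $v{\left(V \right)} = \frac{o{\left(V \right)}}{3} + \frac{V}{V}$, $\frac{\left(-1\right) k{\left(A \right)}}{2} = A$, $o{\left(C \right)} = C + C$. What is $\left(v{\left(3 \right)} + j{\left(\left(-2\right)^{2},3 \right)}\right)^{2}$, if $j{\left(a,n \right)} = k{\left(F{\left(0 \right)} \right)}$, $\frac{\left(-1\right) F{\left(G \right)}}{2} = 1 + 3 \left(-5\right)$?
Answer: $2809$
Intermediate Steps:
$F{\left(G \right)} = 28$ ($F{\left(G \right)} = - 2 \left(1 + 3 \left(-5\right)\right) = - 2 \left(1 - 15\right) = \left(-2\right) \left(-14\right) = 28$)
$o{\left(C \right)} = 2 C$
$k{\left(A \right)} = - 2 A$
$j{\left(a,n \right)} = -56$ ($j{\left(a,n \right)} = \left(-2\right) 28 = -56$)
$v{\left(V \right)} = 1 + \frac{2 V}{3}$ ($v{\left(V \right)} = \frac{2 V}{3} + \frac{V}{V} = 2 V \frac{1}{3} + 1 = \frac{2 V}{3} + 1 = 1 + \frac{2 V}{3}$)
$\left(v{\left(3 \right)} + j{\left(\left(-2\right)^{2},3 \right)}\right)^{2} = \left(\left(1 + \frac{2}{3} \cdot 3\right) - 56\right)^{2} = \left(\left(1 + 2\right) - 56\right)^{2} = \left(3 - 56\right)^{2} = \left(-53\right)^{2} = 2809$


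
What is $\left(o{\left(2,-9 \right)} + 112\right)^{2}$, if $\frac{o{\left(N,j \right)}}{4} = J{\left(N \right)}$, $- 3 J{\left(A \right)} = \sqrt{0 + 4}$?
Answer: $\frac{107584}{9} \approx 11954.0$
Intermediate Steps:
$J{\left(A \right)} = - \frac{2}{3}$ ($J{\left(A \right)} = - \frac{\sqrt{0 + 4}}{3} = - \frac{\sqrt{4}}{3} = \left(- \frac{1}{3}\right) 2 = - \frac{2}{3}$)
$o{\left(N,j \right)} = - \frac{8}{3}$ ($o{\left(N,j \right)} = 4 \left(- \frac{2}{3}\right) = - \frac{8}{3}$)
$\left(o{\left(2,-9 \right)} + 112\right)^{2} = \left(- \frac{8}{3} + 112\right)^{2} = \left(\frac{328}{3}\right)^{2} = \frac{107584}{9}$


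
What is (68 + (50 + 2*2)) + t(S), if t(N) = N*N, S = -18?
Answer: 446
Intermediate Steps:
t(N) = N²
(68 + (50 + 2*2)) + t(S) = (68 + (50 + 2*2)) + (-18)² = (68 + (50 + 4)) + 324 = (68 + 54) + 324 = 122 + 324 = 446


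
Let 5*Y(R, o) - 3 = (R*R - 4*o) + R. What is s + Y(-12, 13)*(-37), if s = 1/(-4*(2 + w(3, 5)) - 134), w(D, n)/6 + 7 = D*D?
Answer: -116699/190 ≈ -614.21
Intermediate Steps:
w(D, n) = -42 + 6*D**2 (w(D, n) = -42 + 6*(D*D) = -42 + 6*D**2)
Y(R, o) = 3/5 - 4*o/5 + R/5 + R**2/5 (Y(R, o) = 3/5 + ((R*R - 4*o) + R)/5 = 3/5 + ((R**2 - 4*o) + R)/5 = 3/5 + (R + R**2 - 4*o)/5 = 3/5 + (-4*o/5 + R/5 + R**2/5) = 3/5 - 4*o/5 + R/5 + R**2/5)
s = -1/190 (s = 1/(-4*(2 + (-42 + 6*3**2)) - 134) = 1/(-4*(2 + (-42 + 6*9)) - 134) = 1/(-4*(2 + (-42 + 54)) - 134) = 1/(-4*(2 + 12) - 134) = 1/(-4*14 - 134) = 1/(-56 - 134) = 1/(-190) = -1/190 ≈ -0.0052632)
s + Y(-12, 13)*(-37) = -1/190 + (3/5 - 4/5*13 + (1/5)*(-12) + (1/5)*(-12)**2)*(-37) = -1/190 + (3/5 - 52/5 - 12/5 + (1/5)*144)*(-37) = -1/190 + (3/5 - 52/5 - 12/5 + 144/5)*(-37) = -1/190 + (83/5)*(-37) = -1/190 - 3071/5 = -116699/190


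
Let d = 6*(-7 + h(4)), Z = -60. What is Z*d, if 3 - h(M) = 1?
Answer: 1800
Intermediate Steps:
h(M) = 2 (h(M) = 3 - 1*1 = 3 - 1 = 2)
d = -30 (d = 6*(-7 + 2) = 6*(-5) = -30)
Z*d = -60*(-30) = 1800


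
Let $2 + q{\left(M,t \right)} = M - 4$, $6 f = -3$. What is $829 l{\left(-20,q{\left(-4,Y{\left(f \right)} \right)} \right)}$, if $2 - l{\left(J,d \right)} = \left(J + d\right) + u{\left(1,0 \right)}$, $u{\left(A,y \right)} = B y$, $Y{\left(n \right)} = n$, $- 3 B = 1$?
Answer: $26528$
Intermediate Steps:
$f = - \frac{1}{2}$ ($f = \frac{1}{6} \left(-3\right) = - \frac{1}{2} \approx -0.5$)
$B = - \frac{1}{3}$ ($B = \left(- \frac{1}{3}\right) 1 = - \frac{1}{3} \approx -0.33333$)
$u{\left(A,y \right)} = - \frac{y}{3}$
$q{\left(M,t \right)} = -6 + M$ ($q{\left(M,t \right)} = -2 + \left(M - 4\right) = -2 + \left(-4 + M\right) = -6 + M$)
$l{\left(J,d \right)} = 2 - J - d$ ($l{\left(J,d \right)} = 2 - \left(\left(J + d\right) - 0\right) = 2 - \left(\left(J + d\right) + 0\right) = 2 - \left(J + d\right) = 2 - J - d$)
$829 l{\left(-20,q{\left(-4,Y{\left(f \right)} \right)} \right)} = 829 \left(2 - -20 - \left(-6 - 4\right)\right) = 829 \left(2 + 20 - -10\right) = 829 \left(2 + 20 + 10\right) = 829 \cdot 32 = 26528$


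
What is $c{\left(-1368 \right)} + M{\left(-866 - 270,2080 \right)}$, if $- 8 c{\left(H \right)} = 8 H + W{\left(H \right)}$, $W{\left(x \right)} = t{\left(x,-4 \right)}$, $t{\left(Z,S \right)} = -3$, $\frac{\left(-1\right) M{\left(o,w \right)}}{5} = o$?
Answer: $\frac{56387}{8} \approx 7048.4$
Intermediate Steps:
$M{\left(o,w \right)} = - 5 o$
$W{\left(x \right)} = -3$
$c{\left(H \right)} = \frac{3}{8} - H$ ($c{\left(H \right)} = - \frac{8 H - 3}{8} = - \frac{-3 + 8 H}{8} = \frac{3}{8} - H$)
$c{\left(-1368 \right)} + M{\left(-866 - 270,2080 \right)} = \left(\frac{3}{8} - -1368\right) - 5 \left(-866 - 270\right) = \left(\frac{3}{8} + 1368\right) - -5680 = \frac{10947}{8} + 5680 = \frac{56387}{8}$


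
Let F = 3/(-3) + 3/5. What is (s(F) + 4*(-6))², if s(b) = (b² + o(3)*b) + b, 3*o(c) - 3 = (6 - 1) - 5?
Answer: 379456/625 ≈ 607.13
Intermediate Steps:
F = -⅖ (F = 3*(-⅓) + 3*(⅕) = -1 + ⅗ = -⅖ ≈ -0.40000)
o(c) = 1 (o(c) = 1 + ((6 - 1) - 5)/3 = 1 + (5 - 5)/3 = 1 + (⅓)*0 = 1 + 0 = 1)
s(b) = b² + 2*b (s(b) = (b² + 1*b) + b = (b² + b) + b = (b + b²) + b = b² + 2*b)
(s(F) + 4*(-6))² = (-2*(2 - ⅖)/5 + 4*(-6))² = (-⅖*8/5 - 24)² = (-16/25 - 24)² = (-616/25)² = 379456/625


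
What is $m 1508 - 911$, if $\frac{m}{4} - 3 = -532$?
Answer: $-3191839$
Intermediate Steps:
$m = -2116$ ($m = 12 + 4 \left(-532\right) = 12 - 2128 = -2116$)
$m 1508 - 911 = \left(-2116\right) 1508 - 911 = -3190928 - 911 = -3191839$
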